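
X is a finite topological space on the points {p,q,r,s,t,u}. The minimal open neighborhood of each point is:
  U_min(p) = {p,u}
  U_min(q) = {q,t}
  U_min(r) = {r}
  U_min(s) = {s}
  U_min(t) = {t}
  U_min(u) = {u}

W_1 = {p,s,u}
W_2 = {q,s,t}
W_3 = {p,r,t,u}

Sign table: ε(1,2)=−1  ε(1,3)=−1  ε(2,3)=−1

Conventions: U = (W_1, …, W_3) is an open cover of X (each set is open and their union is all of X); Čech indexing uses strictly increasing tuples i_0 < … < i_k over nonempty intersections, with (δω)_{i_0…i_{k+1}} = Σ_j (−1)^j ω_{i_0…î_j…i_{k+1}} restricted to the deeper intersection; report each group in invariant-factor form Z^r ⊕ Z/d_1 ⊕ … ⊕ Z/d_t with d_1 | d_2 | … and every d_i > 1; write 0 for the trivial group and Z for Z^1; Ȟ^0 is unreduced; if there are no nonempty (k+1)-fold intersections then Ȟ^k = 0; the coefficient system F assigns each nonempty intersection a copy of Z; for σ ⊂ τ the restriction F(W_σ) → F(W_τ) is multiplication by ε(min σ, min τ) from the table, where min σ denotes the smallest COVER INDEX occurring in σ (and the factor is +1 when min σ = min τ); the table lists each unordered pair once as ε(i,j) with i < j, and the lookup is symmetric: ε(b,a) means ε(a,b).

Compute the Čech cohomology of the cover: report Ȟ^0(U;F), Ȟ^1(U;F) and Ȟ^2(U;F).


Ȟ^0(U;F) ≅ 0; Ȟ^1(U;F) ≅ Z/2; Ȟ^2(U;F) ≅ 0

nerve simplices:
  W12={s} W13={p,u} W23={t}
C dims 3,3; δ0: rk 3, SNF 1^2·2
degree 0: 3−3−0 = 0 → Ȟ^0 ≅ 0
degree 1: 3−0−3 = 0 plus torsion [2] → Ȟ^1 ≅ Z/2
degree 2: 0−0−0 = 0 → Ȟ^2 ≅ 0


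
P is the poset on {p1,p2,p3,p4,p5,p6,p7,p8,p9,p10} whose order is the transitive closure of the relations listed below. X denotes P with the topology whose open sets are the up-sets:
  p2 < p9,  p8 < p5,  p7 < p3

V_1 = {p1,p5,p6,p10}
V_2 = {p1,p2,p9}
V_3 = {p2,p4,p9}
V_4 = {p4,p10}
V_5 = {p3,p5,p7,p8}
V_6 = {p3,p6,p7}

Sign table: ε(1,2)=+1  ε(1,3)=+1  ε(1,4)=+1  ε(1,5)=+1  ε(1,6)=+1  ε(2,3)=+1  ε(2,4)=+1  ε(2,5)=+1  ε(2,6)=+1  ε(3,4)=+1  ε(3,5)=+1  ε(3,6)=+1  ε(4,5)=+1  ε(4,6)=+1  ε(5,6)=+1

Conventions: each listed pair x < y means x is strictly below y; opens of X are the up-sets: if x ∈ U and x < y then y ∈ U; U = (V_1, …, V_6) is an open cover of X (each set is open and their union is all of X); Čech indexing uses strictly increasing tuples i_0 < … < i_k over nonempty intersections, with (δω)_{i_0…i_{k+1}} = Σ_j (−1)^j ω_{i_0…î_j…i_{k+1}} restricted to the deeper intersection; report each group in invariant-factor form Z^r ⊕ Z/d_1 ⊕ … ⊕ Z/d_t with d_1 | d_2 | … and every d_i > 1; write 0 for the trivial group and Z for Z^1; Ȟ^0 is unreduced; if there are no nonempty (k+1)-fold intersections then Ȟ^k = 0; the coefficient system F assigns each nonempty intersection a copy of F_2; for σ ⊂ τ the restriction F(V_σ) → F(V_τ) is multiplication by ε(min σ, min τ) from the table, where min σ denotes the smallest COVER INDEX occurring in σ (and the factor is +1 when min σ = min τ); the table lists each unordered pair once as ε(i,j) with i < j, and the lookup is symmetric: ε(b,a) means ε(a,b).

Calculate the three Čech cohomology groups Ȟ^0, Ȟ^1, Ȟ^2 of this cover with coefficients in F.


Ȟ^0 ≅ Z/2, Ȟ^1 ≅ Z/2 ⊕ Z/2, Ȟ^2 ≅ 0

nonempty overlaps:
  V12={p1} V14={p10} V15={p5} V16={p6} V23={p2,p9} V34={p4} V56={p3,p7}
C dims 6,7; δ0: rk_F2 5
degree 0: 6−5−0 = 1 → Ȟ^0 ≅ Z/2
degree 1: 7−0−5 = 2 → Ȟ^1 ≅ Z/2 ⊕ Z/2
degree 2: 0−0−0 = 0 → Ȟ^2 ≅ 0


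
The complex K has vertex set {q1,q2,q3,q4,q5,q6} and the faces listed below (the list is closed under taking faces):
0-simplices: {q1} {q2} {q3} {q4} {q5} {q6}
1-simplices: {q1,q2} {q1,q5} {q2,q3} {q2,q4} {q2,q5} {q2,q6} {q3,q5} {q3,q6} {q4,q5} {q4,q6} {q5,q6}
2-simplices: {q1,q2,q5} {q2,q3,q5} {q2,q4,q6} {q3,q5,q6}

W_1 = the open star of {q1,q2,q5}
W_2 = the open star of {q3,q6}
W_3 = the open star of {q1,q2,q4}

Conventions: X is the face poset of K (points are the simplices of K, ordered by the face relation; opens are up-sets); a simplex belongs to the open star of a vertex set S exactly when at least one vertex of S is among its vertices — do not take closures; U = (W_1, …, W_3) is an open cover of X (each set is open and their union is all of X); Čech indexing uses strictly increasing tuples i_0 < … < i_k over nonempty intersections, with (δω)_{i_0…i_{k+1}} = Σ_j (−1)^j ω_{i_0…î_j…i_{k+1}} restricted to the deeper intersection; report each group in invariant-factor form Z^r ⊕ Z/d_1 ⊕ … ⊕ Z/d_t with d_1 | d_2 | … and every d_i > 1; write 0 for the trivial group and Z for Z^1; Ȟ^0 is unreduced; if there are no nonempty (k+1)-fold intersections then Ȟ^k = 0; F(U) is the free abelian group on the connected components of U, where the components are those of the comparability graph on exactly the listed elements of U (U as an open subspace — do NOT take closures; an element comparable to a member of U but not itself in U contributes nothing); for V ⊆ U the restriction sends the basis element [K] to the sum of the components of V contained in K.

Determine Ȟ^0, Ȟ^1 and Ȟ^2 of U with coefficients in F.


intersection data:
  W1={{q1},{q2},{q5},{q1,q2},{q1,q5},{q2,q3},{q2,q4},{q2,q5},{q2,q6},{q3,q5},{q4,q5},{q5,q6},{q1,q2,q5},{q2,q3,q5},{q2,q4,q6},{q3,q5,q6}} W2={{q3},{q6},{q2,q3},{q2,q6},{q3,q5},{q3,q6},{q4,q6},{q5,q6},{q2,q3,q5},{q2,q4,q6},{q3,q5,q6}} W3={{q1},{q2},{q4},{q1,q2},{q1,q5},{q2,q3},{q2,q4},{q2,q5},{q2,q6},{q4,q5},{q4,q6},{q1,q2,q5},{q2,q3,q5},{q2,q4,q6}}
  W12={{q2,q3},{q2,q6},{q3,q5},{q5,q6},{q2,q3,q5},{q2,q4,q6},{q3,q5,q6}} W13={{q1},{q2},{q1,q2},{q1,q5},{q2,q3},{q2,q4},{q2,q5},{q2,q6},{q4,q5},{q1,q2,q5},{q2,q3,q5},{q2,q4,q6}} W23={{q2,q3},{q2,q6},{q4,q6},{q2,q3,q5},{q2,q4,q6}}
  W123={{q2,q3},{q2,q6},{q2,q3,q5},{q2,q4,q6}}
components per intersection:
  W1: {{q1},{q2},{q5},{q1,q2},{q1,q5},{q2,q3},{q2,q4},{q2,q5},{q2,q6},{q3,q5},{q4,q5},{q5,q6},{q1,q2,q5},{q2,q3,q5},{q2,q4,q6},{q3,q5,q6}}
  W2: {{q3},{q6},{q2,q3},{q2,q6},{q3,q5},{q3,q6},{q4,q6},{q5,q6},{q2,q3,q5},{q2,q4,q6},{q3,q5,q6}}
  W3: {{q1},{q2},{q4},{q1,q2},{q1,q5},{q2,q3},{q2,q4},{q2,q5},{q2,q6},{q4,q5},{q4,q6},{q1,q2,q5},{q2,q3,q5},{q2,q4,q6}}
  W12: {{q2,q3},{q3,q5},{q5,q6},{q2,q3,q5},{q3,q5,q6}} {{q2,q6},{q2,q4,q6}}
  W13: {{q1},{q2},{q1,q2},{q1,q5},{q2,q3},{q2,q4},{q2,q5},{q2,q6},{q1,q2,q5},{q2,q3,q5},{q2,q4,q6}} {{q4,q5}}
  W23: {{q2,q3},{q2,q3,q5}} {{q2,q6},{q4,q6},{q2,q4,q6}}
  W123: {{q2,q3},{q2,q3,q5}} {{q2,q6},{q2,q4,q6}}
C dims 3,6,2; δ0: rk 2, SNF 1^2; δ1: rk 2, SNF 1^2
Ȟ^0 = (3 − 2) − 0 = 1, so Ȟ^0 ≅ Z
Ȟ^1 = (6 − 2) − 2 = 2, so Ȟ^1 ≅ Z^2
Ȟ^2 = (2 − 0) − 2 = 0, so Ȟ^2 ≅ 0

Ȟ^0(U;F) ≅ Z,  Ȟ^1(U;F) ≅ Z^2,  Ȟ^2(U;F) ≅ 0


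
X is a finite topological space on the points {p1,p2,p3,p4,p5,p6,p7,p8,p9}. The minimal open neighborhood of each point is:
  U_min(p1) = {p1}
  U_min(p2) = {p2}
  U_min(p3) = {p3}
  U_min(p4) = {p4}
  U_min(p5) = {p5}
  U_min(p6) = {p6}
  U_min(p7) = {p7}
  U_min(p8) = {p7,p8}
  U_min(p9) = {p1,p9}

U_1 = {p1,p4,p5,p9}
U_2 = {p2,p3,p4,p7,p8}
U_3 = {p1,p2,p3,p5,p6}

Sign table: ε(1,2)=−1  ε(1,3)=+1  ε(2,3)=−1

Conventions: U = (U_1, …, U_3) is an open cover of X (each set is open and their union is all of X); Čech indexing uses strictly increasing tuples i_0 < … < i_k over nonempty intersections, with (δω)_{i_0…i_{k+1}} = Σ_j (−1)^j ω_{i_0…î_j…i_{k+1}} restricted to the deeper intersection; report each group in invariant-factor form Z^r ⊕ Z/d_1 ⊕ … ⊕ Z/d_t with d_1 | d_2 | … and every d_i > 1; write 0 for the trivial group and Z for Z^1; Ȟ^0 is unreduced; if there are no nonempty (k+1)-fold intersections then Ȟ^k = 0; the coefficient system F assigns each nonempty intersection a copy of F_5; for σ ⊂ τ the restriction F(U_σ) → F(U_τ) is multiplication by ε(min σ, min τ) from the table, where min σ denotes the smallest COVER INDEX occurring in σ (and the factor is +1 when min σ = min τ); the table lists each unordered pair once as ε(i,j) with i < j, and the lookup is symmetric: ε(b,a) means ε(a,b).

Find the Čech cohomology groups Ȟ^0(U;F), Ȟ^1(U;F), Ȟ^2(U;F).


cover nerve:
  U12={p4} U13={p1,p5} U23={p2,p3}
C dims 3,3; δ0: rk_F5 2
Ȟ^0: (3−2)−0=1 ⇒ Z/5
Ȟ^1: (3−0)−2=1 ⇒ Z/5
Ȟ^2: (0−0)−0=0 ⇒ 0

Ȟ^0 ≅ Z/5, Ȟ^1 ≅ Z/5 and Ȟ^2 ≅ 0


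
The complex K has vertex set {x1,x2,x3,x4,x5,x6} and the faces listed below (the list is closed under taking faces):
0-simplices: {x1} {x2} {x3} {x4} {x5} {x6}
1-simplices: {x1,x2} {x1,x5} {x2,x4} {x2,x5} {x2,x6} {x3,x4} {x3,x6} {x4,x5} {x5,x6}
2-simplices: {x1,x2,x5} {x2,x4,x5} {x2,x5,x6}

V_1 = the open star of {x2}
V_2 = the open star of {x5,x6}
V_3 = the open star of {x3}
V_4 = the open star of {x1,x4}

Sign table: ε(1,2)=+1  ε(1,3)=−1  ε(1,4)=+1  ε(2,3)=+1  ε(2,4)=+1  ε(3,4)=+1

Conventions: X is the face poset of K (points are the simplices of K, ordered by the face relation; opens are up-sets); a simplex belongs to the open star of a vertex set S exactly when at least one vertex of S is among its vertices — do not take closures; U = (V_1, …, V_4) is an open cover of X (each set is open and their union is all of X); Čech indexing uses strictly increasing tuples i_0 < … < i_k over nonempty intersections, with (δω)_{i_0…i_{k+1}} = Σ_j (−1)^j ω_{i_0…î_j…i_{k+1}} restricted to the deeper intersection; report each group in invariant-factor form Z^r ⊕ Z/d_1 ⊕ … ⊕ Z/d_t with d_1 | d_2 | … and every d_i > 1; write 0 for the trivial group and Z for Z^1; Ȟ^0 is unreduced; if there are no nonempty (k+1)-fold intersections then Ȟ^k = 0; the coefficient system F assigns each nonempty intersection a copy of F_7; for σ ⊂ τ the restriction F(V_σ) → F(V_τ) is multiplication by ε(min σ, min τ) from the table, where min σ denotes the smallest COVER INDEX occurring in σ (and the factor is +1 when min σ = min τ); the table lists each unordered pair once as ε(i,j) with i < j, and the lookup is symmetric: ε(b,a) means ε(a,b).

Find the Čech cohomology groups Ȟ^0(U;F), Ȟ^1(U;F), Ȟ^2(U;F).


nonempty intersections:
  V1={{x2},{x1,x2},{x2,x4},{x2,x5},{x2,x6},{x1,x2,x5},{x2,x4,x5},{x2,x5,x6}} V2={{x5},{x6},{x1,x5},{x2,x5},{x2,x6},{x3,x6},{x4,x5},{x5,x6},{x1,x2,x5},{x2,x4,x5},{x2,x5,x6}} V3={{x3},{x3,x4},{x3,x6}} V4={{x1},{x4},{x1,x2},{x1,x5},{x2,x4},{x3,x4},{x4,x5},{x1,x2,x5},{x2,x4,x5}}
  V12={{x2,x5},{x2,x6},{x1,x2,x5},{x2,x4,x5},{x2,x5,x6}} V14={{x1,x2},{x2,x4},{x1,x2,x5},{x2,x4,x5}} V23={{x3,x6}} V24={{x1,x5},{x4,x5},{x1,x2,x5},{x2,x4,x5}} V34={{x3,x4}}
  V124={{x1,x2,x5},{x2,x4,x5}}
C dims 4,5,1; δ0: rk_F7 3; δ1: rk_F7 1
Ȟ^0: (4−3)−0=1 ⇒ Z/7
Ȟ^1: (5−1)−3=1 ⇒ Z/7
Ȟ^2: (1−0)−1=0 ⇒ 0

Ȟ^0 ≅ Z/7, Ȟ^1 ≅ Z/7 and Ȟ^2 ≅ 0


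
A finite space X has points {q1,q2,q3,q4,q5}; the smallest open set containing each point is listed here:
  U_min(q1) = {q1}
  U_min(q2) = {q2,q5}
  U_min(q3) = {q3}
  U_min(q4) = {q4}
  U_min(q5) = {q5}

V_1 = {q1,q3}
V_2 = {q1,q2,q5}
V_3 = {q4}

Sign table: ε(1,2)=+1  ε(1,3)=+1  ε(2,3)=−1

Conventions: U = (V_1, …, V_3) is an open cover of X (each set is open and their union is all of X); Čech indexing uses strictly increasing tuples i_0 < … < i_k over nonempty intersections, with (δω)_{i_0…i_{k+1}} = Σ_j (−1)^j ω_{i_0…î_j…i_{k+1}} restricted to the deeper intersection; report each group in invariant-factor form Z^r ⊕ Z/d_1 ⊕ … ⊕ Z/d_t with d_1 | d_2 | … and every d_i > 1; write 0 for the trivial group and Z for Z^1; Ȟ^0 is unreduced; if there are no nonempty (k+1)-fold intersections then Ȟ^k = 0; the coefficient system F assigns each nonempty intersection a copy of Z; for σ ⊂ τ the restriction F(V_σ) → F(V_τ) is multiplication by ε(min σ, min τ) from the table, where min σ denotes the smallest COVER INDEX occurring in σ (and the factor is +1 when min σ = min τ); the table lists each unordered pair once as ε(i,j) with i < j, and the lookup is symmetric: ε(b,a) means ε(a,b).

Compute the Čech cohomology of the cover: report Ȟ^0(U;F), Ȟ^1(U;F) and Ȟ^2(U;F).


nonempty overlaps:
  V12={q1}
C dims 3,1; δ0: rk 1, SNF 1^1
degree 0: 3−1−0 = 2 → Ȟ^0 ≅ Z^2
degree 1: 1−0−1 = 0 → Ȟ^1 ≅ 0
degree 2: 0−0−0 = 0 → Ȟ^2 ≅ 0

Ȟ^0 ≅ Z^2; Ȟ^1 ≅ 0; Ȟ^2 ≅ 0


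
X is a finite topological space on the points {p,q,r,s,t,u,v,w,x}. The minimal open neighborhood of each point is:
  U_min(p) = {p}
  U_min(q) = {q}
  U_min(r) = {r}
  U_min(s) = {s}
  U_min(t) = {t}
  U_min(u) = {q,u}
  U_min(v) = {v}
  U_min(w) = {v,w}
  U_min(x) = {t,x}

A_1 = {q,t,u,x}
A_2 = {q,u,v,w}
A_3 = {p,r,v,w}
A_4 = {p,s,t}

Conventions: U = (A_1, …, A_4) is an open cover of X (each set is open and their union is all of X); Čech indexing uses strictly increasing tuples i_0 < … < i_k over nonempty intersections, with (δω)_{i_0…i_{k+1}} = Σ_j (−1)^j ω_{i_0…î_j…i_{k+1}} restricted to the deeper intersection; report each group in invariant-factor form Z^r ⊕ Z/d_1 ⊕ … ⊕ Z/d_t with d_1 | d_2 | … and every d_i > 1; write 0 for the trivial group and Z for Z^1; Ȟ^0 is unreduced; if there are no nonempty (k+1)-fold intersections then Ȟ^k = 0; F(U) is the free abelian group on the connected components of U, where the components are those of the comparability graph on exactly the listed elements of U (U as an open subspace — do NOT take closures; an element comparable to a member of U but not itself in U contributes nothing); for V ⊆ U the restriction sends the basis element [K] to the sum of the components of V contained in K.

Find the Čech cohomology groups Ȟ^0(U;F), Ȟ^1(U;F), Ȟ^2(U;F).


Ȟ^0 ≅ Z^6, Ȟ^1 ≅ 0, Ȟ^2 ≅ 0

intersection data:
  A12={q,u} A14={t} A23={v,w} A34={p}
components per intersection:
  A1: {q,u} {t,x}
  A2: {q,u} {v,w}
  A3: {p} {r} {v,w}
  A4: {p} {s} {t}
  A12: {q,u}
  A14: {t}
  A23: {v,w}
  A34: {p}
C dims 10,4; δ0: rk 4, SNF 1^4
Ȟ^0 = (10 − 4) − 0 = 6, so Ȟ^0 ≅ Z^6
Ȟ^1 = (4 − 0) − 4 = 0, so Ȟ^1 ≅ 0
Ȟ^2 = (0 − 0) − 0 = 0, so Ȟ^2 ≅ 0


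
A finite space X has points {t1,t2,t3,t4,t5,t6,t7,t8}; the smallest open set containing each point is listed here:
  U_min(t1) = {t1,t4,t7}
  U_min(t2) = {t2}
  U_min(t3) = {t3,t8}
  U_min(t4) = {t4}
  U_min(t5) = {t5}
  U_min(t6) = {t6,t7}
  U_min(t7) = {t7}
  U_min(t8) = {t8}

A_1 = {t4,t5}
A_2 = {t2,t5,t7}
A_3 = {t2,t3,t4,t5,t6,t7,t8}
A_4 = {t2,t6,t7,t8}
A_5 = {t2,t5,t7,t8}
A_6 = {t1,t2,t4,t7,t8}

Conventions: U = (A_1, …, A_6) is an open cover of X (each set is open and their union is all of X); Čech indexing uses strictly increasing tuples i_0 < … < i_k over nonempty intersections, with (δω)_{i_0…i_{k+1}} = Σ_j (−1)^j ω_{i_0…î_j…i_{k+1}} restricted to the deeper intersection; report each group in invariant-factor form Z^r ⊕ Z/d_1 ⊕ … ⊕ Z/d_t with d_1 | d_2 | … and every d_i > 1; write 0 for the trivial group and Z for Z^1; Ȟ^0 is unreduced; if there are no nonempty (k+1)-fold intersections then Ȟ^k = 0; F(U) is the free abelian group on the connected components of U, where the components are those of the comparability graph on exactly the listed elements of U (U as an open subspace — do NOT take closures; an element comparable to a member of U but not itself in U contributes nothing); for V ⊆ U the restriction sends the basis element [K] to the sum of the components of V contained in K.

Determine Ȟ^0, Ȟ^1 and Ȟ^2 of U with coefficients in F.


Ȟ^0 ≅ Z^4,  Ȟ^1 ≅ 0,  Ȟ^2 ≅ 0

intersection data:
  A12={t5} A13={t4,t5} A15={t5} A16={t4} A23={t2,t5,t7} A24={t2,t7} A25={t2,t5,t7} A26={t2,t7} A34={t2,t6,t7,t8} A35={t2,t5,t7,t8} A36={t2,t4,t7,t8} A45={t2,t7,t8} A46={t2,t7,t8} A56={t2,t7,t8}
  A123={t5} A125={t5} A135={t5} A136={t4} A234={t2,t7} A235={t2,t5,t7} A236={t2,t7} A245={t2,t7} A246={t2,t7} A256={t2,t7} A345={t2,t7,t8} A346={t2,t7,t8} A356={t2,t7,t8} A456={t2,t7,t8}
  A1235={t5} A2345={t2,t7} A2346={t2,t7} A2356={t2,t7} A2456={t2,t7} A3456={t2,t7,t8}
  A23456={t2,t7}
components per intersection:
  A1: {t4} {t5}
  A2: {t2} {t5} {t7}
  A3: {t2} {t3,t8} {t4} {t5} {t6,t7}
  A4: {t2} {t6,t7} {t8}
  A5: {t2} {t5} {t7} {t8}
  A6: {t1,t4,t7} {t2} {t8}
  A12: {t5}
  A13: {t4} {t5}
  A15: {t5}
  A16: {t4}
  A23: {t2} {t5} {t7}
  A24: {t2} {t7}
  A25: {t2} {t5} {t7}
  A26: {t2} {t7}
  A34: {t2} {t6,t7} {t8}
  A35: {t2} {t5} {t7} {t8}
  A36: {t2} {t4} {t7} {t8}
  A45: {t2} {t7} {t8}
  A46: {t2} {t7} {t8}
  A56: {t2} {t7} {t8}
  A123: {t5}
  A125: {t5}
  A135: {t5}
  A136: {t4}
  A234: {t2} {t7}
  A235: {t2} {t5} {t7}
  A236: {t2} {t7}
  A245: {t2} {t7}
  A246: {t2} {t7}
  A256: {t2} {t7}
  A345: {t2} {t7} {t8}
  A346: {t2} {t7} {t8}
  A356: {t2} {t7} {t8}
  A456: {t2} {t7} {t8}
  A1235: {t5}
  A2345: {t2} {t7}
  A2346: {t2} {t7}
  A2356: {t2} {t7}
  A2456: {t2} {t7}
  A3456: {t2} {t7} {t8}
  A23456: {t2} {t7}
C dims 20,35,29,12; δ0: rk 16, SNF 1^16; δ1: rk 19, SNF 1^19; δ2: rk 10, SNF 1^10
Ȟ^0 = (20 − 16) − 0 = 4, so Ȟ^0 ≅ Z^4
Ȟ^1 = (35 − 19) − 16 = 0, so Ȟ^1 ≅ 0
Ȟ^2 = (29 − 10) − 19 = 0, so Ȟ^2 ≅ 0


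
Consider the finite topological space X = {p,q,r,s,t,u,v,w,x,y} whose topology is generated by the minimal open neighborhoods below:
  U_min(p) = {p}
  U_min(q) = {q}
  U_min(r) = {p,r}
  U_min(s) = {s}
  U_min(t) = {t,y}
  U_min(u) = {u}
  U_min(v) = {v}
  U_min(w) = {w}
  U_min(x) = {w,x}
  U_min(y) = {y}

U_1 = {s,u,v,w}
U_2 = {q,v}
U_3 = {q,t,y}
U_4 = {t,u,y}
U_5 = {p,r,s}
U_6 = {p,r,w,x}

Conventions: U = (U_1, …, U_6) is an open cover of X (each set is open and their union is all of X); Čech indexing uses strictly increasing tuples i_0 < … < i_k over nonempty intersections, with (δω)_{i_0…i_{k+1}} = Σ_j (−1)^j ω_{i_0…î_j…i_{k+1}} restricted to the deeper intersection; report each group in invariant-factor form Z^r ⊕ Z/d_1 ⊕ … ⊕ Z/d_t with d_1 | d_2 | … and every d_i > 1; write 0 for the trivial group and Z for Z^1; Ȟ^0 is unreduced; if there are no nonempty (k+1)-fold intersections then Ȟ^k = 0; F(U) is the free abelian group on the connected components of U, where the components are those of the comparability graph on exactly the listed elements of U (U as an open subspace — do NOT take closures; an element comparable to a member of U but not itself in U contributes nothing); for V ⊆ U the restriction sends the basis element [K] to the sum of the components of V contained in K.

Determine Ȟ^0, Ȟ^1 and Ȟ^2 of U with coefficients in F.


Ȟ^0(U;F) ≅ Z^7, Ȟ^1(U;F) ≅ 0, Ȟ^2(U;F) ≅ 0

nonempty overlaps:
  U12={v} U14={u} U15={s} U16={w} U23={q} U34={t,y} U56={p,r}
components per intersection:
  U1: {s} {u} {v} {w}
  U2: {q} {v}
  U3: {q} {t,y}
  U4: {t,y} {u}
  U5: {p,r} {s}
  U6: {p,r} {w,x}
  U12: {v}
  U14: {u}
  U15: {s}
  U16: {w}
  U23: {q}
  U34: {t,y}
  U56: {p,r}
C dims 14,7; δ0: rk 7, SNF 1^7
degree 0: 14−7−0 = 7 → Ȟ^0 ≅ Z^7
degree 1: 7−0−7 = 0 → Ȟ^1 ≅ 0
degree 2: 0−0−0 = 0 → Ȟ^2 ≅ 0


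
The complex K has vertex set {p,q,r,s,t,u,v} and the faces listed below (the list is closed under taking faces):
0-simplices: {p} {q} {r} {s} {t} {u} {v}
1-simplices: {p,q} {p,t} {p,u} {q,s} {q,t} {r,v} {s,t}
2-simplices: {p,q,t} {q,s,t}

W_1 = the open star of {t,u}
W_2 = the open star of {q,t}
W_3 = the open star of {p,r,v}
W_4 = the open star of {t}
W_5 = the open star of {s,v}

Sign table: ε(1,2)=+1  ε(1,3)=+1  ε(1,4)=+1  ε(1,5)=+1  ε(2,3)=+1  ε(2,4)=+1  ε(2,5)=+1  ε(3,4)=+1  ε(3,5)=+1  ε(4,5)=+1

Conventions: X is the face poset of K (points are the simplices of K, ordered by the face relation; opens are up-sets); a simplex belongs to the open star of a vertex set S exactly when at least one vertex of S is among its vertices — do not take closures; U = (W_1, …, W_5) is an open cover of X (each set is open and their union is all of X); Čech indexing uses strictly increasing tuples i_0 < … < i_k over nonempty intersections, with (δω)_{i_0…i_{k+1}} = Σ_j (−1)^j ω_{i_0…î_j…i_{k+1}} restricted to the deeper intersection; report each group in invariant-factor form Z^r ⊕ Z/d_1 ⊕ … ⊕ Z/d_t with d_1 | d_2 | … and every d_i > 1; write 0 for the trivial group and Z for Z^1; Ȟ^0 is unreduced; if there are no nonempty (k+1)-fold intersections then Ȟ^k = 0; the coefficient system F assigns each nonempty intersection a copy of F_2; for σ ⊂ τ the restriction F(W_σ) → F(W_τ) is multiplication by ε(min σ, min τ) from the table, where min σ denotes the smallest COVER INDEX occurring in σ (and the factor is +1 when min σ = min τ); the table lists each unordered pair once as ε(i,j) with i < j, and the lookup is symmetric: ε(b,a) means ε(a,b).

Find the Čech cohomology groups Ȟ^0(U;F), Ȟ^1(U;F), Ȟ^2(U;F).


Ȟ^0 ≅ Z/2,  Ȟ^1 ≅ Z/2,  Ȟ^2 ≅ 0

nonempty overlaps:
  W1={{t},{u},{p,t},{p,u},{q,t},{s,t},{p,q,t},{q,s,t}} W2={{q},{t},{p,q},{p,t},{q,s},{q,t},{s,t},{p,q,t},{q,s,t}} W3={{p},{r},{v},{p,q},{p,t},{p,u},{r,v},{p,q,t}} W4={{t},{p,t},{q,t},{s,t},{p,q,t},{q,s,t}} W5={{s},{v},{q,s},{r,v},{s,t},{q,s,t}}
  W12={{t},{p,t},{q,t},{s,t},{p,q,t},{q,s,t}} W13={{p,t},{p,u},{p,q,t}} W14={{t},{p,t},{q,t},{s,t},{p,q,t},{q,s,t}} W15={{s,t},{q,s,t}} W23={{p,q},{p,t},{p,q,t}} W24={{t},{p,t},{q,t},{s,t},{p,q,t},{q,s,t}} W25={{q,s},{s,t},{q,s,t}} W34={{p,t},{p,q,t}} W35={{v},{r,v}} W45={{s,t},{q,s,t}}
  W123={{p,t},{p,q,t}} W124={{t},{p,t},{q,t},{s,t},{p,q,t},{q,s,t}} W125={{s,t},{q,s,t}} W134={{p,t},{p,q,t}} W145={{s,t},{q,s,t}} W234={{p,t},{p,q,t}} W245={{s,t},{q,s,t}}
  W1234={{p,t},{p,q,t}} W1245={{s,t},{q,s,t}}
C dims 5,10,7,2; δ0: rk_F2 4; δ1: rk_F2 5; δ2: rk_F2 2
degree 0: 5−4−0 = 1 → Ȟ^0 ≅ Z/2
degree 1: 10−5−4 = 1 → Ȟ^1 ≅ Z/2
degree 2: 7−2−5 = 0 → Ȟ^2 ≅ 0


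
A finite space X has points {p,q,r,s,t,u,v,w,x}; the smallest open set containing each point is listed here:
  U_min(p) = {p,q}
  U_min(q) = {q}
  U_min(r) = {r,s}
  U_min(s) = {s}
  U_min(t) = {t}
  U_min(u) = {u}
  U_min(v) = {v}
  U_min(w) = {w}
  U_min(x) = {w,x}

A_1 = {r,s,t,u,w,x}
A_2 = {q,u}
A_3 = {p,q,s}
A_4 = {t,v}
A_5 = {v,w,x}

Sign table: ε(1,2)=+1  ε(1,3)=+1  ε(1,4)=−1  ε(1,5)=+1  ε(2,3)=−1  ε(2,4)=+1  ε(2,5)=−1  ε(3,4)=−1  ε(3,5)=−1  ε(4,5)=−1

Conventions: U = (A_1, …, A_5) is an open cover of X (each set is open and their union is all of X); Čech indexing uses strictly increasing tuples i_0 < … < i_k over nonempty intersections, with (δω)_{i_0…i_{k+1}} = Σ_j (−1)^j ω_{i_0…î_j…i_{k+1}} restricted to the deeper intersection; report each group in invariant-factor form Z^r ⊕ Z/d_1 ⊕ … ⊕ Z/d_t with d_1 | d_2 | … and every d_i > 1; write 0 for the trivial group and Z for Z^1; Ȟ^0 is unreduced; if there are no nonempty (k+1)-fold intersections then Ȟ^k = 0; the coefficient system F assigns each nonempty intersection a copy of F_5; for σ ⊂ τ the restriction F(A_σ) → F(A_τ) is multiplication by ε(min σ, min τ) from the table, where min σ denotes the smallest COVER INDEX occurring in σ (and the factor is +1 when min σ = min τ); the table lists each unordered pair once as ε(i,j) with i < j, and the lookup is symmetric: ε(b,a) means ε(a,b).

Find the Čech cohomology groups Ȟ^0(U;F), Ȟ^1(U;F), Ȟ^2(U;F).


Ȟ^0(U;F) ≅ 0,  Ȟ^1(U;F) ≅ Z/5,  Ȟ^2(U;F) ≅ 0

intersection data:
  A12={u} A13={s} A14={t} A15={w,x} A23={q} A45={v}
C dims 5,6; δ0: rk_F5 5
Ȟ^0 = (5 − 5) − 0 = 0, so Ȟ^0 ≅ 0
Ȟ^1 = (6 − 0) − 5 = 1, so Ȟ^1 ≅ Z/5
Ȟ^2 = (0 − 0) − 0 = 0, so Ȟ^2 ≅ 0


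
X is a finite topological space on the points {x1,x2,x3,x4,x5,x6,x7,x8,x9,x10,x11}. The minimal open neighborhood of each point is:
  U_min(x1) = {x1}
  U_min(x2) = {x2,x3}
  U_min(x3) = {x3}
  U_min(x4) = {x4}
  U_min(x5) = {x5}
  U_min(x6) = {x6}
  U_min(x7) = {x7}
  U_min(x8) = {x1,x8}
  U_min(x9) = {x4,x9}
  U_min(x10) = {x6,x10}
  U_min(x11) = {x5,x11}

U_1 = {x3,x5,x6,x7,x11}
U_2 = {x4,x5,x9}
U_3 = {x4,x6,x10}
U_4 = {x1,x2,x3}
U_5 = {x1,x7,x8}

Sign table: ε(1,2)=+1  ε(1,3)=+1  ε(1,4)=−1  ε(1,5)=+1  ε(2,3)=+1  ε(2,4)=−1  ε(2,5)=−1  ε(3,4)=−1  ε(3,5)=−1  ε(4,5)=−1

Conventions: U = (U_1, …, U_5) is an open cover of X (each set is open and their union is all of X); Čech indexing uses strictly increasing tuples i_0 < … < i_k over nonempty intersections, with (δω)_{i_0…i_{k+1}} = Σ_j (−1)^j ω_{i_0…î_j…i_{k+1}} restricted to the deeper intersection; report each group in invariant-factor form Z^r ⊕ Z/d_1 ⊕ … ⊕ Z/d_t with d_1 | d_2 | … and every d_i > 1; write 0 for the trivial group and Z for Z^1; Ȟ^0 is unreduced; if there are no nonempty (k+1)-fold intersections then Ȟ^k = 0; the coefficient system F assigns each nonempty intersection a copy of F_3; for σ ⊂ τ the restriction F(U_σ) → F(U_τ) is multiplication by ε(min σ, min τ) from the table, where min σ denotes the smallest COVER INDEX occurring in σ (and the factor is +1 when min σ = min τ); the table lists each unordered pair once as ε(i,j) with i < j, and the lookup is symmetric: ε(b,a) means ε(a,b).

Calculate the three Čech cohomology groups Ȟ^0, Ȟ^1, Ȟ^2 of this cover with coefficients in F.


Ȟ^0 = Z/3, Ȟ^1 = Z/3 ⊕ Z/3 and Ȟ^2 = 0

intersection data:
  U12={x5} U13={x6} U14={x3} U15={x7} U23={x4} U45={x1}
C dims 5,6; δ0: rk_F3 4
Ȟ^0 = (5 − 4) − 0 = 1, so Ȟ^0 ≅ Z/3
Ȟ^1 = (6 − 0) − 4 = 2, so Ȟ^1 ≅ Z/3 ⊕ Z/3
Ȟ^2 = (0 − 0) − 0 = 0, so Ȟ^2 ≅ 0


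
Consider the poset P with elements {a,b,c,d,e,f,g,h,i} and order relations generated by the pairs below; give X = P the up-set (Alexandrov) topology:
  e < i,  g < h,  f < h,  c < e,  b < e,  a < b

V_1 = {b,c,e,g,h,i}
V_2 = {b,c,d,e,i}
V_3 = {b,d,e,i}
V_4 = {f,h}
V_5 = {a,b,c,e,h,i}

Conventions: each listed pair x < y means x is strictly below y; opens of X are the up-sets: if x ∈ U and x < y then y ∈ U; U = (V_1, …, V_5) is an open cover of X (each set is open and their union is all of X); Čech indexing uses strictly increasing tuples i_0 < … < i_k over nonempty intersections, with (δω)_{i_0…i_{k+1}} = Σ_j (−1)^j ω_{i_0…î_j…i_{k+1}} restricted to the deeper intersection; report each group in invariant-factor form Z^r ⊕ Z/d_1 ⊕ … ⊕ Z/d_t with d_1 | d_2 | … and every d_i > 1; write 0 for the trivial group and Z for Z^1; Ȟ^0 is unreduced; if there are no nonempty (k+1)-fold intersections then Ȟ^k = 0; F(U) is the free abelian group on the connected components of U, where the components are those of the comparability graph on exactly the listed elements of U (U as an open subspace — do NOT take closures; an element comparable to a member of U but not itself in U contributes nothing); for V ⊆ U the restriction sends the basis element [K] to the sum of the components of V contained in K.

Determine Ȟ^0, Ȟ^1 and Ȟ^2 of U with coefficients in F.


nonempty overlaps:
  V12={b,c,e,i} V13={b,e,i} V14={h} V15={b,c,e,h,i} V23={b,d,e,i} V25={b,c,e,i} V35={b,e,i} V45={h}
  V123={b,e,i} V125={b,c,e,i} V135={b,e,i} V145={h} V235={b,e,i}
  V1235={b,e,i}
components per intersection:
  V1: {b,c,e,i} {g,h}
  V2: {b,c,e,i} {d}
  V3: {b,e,i} {d}
  V4: {f,h}
  V5: {a,b,c,e,i} {h}
  V12: {b,c,e,i}
  V13: {b,e,i}
  V14: {h}
  V15: {b,c,e,i} {h}
  V23: {b,e,i} {d}
  V25: {b,c,e,i}
  V35: {b,e,i}
  V45: {h}
  V123: {b,e,i}
  V125: {b,c,e,i}
  V135: {b,e,i}
  V145: {h}
  V235: {b,e,i}
  V1235: {b,e,i}
C dims 9,10,5,1; δ0: rk 6, SNF 1^6; δ1: rk 4, SNF 1^4; δ2: rk 1, SNF 1^1
degree 0: 9−6−0 = 3 → Ȟ^0 ≅ Z^3
degree 1: 10−4−6 = 0 → Ȟ^1 ≅ 0
degree 2: 5−1−4 = 0 → Ȟ^2 ≅ 0

Ȟ^0(U;F) ≅ Z^3, Ȟ^1(U;F) ≅ 0 and Ȟ^2(U;F) ≅ 0


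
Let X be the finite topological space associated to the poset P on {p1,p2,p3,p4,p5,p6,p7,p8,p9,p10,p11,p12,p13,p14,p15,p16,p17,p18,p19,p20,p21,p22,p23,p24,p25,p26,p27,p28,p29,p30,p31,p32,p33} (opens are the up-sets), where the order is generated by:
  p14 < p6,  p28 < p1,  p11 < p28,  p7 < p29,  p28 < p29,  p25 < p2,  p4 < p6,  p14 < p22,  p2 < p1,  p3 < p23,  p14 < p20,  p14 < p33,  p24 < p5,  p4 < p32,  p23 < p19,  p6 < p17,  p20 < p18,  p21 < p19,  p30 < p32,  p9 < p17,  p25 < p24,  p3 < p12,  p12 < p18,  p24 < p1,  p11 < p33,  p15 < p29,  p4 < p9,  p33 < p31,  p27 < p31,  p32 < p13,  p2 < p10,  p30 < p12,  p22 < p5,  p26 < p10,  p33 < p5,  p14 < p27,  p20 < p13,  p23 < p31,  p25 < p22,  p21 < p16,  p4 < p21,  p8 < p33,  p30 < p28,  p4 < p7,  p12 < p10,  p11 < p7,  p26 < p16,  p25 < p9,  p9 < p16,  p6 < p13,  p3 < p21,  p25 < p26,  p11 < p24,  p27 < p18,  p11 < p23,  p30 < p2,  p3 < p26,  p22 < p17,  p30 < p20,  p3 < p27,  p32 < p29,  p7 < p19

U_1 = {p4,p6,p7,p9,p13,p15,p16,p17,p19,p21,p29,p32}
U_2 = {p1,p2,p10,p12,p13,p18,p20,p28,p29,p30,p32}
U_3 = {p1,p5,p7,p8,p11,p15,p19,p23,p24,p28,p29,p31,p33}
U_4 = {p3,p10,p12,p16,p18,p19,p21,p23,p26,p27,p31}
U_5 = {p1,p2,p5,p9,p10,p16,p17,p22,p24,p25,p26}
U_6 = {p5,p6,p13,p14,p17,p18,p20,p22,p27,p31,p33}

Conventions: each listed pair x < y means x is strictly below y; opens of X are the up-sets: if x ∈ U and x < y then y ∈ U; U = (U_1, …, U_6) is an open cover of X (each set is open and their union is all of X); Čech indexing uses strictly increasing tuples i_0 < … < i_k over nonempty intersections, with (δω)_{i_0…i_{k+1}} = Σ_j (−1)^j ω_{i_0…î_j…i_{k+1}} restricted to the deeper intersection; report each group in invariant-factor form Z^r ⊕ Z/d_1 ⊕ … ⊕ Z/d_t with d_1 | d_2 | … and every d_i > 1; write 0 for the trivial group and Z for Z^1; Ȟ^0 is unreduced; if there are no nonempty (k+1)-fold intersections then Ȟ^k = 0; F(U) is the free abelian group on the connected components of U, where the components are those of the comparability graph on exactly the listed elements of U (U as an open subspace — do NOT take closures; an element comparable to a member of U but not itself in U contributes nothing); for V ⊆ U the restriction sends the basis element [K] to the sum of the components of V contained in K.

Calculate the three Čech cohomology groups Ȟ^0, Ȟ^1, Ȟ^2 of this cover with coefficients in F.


Ȟ^0 = Z, Ȟ^1 = 0, Ȟ^2 = Z/2

nonempty intersections:
  U12={p13,p29,p32} U13={p7,p15,p19,p29} U14={p16,p19,p21} U15={p9,p16,p17} U16={p6,p13,p17} U23={p1,p28,p29} U24={p10,p12,p18} U25={p1,p2,p10} U26={p13,p18,p20} U34={p19,p23,p31} U35={p1,p5,p24} U36={p5,p31,p33} U45={p10,p16,p26} U46={p18,p27,p31} U56={p5,p17,p22}
  U123={p29} U126={p13} U134={p19} U145={p16} U156={p17} U235={p1} U245={p10} U246={p18} U346={p31} U356={p5}
components per intersection:
  U1: {p4,p6,p7,p9,p13,p15,p16,p17,p19,p21,p29,p32}
  U2: {p1,p2,p10,p12,p13,p18,p20,p28,p29,p30,p32}
  U3: {p1,p5,p7,p8,p11,p15,p19,p23,p24,p28,p29,p31,p33}
  U4: {p3,p10,p12,p16,p18,p19,p21,p23,p26,p27,p31}
  U5: {p1,p2,p5,p9,p10,p16,p17,p22,p24,p25,p26}
  U6: {p5,p6,p13,p14,p17,p18,p20,p22,p27,p31,p33}
  U12: {p13,p29,p32}
  U13: {p7,p15,p19,p29}
  U14: {p16,p19,p21}
  U15: {p9,p16,p17}
  U16: {p6,p13,p17}
  U23: {p1,p28,p29}
  U24: {p10,p12,p18}
  U25: {p1,p2,p10}
  U26: {p13,p18,p20}
  U34: {p19,p23,p31}
  U35: {p1,p5,p24}
  U36: {p5,p31,p33}
  U45: {p10,p16,p26}
  U46: {p18,p27,p31}
  U56: {p5,p17,p22}
  U123: {p29}
  U126: {p13}
  U134: {p19}
  U145: {p16}
  U156: {p17}
  U235: {p1}
  U245: {p10}
  U246: {p18}
  U346: {p31}
  U356: {p5}
C dims 6,15,10; δ0: rk 5, SNF 1^5; δ1: rk 10, SNF 1^9·2
Ȟ^0: (6−5)−0=1 ⇒ Z
Ȟ^1: (15−10)−5=0 ⇒ 0
Ȟ^2: (10−0)−10=0 plus torsion [2] ⇒ Z/2


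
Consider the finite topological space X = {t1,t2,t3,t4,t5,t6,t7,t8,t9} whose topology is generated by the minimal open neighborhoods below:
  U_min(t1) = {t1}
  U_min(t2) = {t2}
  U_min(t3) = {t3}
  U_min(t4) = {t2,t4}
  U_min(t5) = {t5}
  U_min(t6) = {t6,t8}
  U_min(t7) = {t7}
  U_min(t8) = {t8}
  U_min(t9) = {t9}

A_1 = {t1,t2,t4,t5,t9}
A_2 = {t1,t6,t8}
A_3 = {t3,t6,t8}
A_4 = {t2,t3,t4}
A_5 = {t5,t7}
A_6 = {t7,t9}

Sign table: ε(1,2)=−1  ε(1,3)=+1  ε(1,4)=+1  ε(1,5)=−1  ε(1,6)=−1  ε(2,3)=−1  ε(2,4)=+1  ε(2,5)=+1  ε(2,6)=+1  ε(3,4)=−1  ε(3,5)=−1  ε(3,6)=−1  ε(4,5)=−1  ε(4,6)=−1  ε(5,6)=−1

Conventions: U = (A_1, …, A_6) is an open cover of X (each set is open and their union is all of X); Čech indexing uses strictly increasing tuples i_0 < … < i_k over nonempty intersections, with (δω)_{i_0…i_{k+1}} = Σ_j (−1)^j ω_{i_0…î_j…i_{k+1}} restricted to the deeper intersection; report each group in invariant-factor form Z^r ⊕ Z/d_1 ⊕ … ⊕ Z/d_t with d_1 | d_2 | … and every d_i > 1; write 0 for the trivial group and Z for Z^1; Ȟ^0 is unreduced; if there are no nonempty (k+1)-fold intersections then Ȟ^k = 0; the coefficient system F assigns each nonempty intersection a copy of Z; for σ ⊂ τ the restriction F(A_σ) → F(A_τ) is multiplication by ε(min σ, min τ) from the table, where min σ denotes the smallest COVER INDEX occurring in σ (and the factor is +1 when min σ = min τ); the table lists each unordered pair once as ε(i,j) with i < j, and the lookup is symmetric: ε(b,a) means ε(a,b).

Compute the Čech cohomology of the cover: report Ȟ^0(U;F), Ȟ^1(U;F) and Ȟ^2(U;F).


nonempty overlaps:
  A12={t1} A14={t2,t4} A15={t5} A16={t9} A23={t6,t8} A34={t3} A56={t7}
C dims 6,7; δ0: rk 6, SNF 1^5·2
degree 0: 6−6−0 = 0 → Ȟ^0 ≅ 0
degree 1: 7−0−6 = 1 plus torsion [2] → Ȟ^1 ≅ Z ⊕ Z/2
degree 2: 0−0−0 = 0 → Ȟ^2 ≅ 0

Ȟ^0 = 0,  Ȟ^1 = Z ⊕ Z/2,  Ȟ^2 = 0


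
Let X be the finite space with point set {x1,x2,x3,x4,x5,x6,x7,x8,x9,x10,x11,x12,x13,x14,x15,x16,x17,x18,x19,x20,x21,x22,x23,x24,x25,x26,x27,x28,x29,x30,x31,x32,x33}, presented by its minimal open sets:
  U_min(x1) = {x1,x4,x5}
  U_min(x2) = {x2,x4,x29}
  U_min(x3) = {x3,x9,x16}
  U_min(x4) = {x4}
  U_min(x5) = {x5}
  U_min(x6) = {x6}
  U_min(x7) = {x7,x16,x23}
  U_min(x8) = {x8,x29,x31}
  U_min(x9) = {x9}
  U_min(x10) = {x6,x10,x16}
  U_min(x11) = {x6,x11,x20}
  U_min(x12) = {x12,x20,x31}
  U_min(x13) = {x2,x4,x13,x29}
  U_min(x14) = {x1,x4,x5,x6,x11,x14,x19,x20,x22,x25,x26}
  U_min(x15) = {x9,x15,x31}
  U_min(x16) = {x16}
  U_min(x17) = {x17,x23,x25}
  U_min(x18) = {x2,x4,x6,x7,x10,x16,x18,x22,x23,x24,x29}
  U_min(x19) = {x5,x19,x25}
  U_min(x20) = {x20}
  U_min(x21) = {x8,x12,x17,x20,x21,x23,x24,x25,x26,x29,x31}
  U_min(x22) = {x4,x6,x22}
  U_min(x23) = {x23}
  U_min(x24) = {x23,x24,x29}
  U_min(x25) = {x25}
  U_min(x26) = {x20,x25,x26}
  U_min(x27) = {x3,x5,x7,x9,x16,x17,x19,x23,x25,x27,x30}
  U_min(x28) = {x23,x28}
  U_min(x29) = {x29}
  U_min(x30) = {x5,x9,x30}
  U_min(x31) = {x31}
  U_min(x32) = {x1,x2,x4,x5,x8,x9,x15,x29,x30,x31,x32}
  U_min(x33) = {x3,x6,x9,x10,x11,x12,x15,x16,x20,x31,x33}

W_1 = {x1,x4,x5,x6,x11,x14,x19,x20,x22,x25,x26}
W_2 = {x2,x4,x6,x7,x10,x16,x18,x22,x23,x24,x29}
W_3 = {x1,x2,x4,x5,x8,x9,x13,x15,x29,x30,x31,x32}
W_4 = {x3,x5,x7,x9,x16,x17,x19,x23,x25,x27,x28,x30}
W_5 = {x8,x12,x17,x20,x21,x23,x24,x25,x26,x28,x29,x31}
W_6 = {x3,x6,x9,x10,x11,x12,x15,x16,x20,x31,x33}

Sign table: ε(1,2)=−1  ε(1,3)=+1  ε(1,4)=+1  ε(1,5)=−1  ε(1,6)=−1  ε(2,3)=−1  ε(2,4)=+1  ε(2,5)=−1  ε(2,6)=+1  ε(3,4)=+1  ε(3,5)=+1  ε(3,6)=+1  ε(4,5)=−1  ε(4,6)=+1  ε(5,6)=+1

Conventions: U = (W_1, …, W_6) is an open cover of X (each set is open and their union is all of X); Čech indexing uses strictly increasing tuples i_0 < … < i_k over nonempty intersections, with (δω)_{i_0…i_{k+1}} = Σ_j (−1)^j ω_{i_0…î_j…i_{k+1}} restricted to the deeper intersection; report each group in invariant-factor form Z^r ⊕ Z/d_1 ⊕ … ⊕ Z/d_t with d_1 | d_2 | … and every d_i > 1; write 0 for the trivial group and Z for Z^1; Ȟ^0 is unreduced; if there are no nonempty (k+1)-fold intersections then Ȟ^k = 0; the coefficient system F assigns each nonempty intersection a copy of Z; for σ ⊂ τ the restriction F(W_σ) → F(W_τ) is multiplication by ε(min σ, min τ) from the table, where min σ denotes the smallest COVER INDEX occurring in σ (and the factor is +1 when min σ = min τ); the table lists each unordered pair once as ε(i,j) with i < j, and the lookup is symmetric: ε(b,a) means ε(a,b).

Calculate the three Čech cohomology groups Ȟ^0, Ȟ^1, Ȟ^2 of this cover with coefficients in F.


nonempty overlaps:
  W12={x4,x6,x22} W13={x1,x4,x5} W14={x5,x19,x25} W15={x20,x25,x26} W16={x6,x11,x20} W23={x2,x4,x29} W24={x7,x16,x23} W25={x23,x24,x29} W26={x6,x10,x16} W34={x5,x9,x30} W35={x8,x29,x31} W36={x9,x15,x31} W45={x17,x23,x25,x28} W46={x3,x9,x16} W56={x12,x20,x31}
  W123={x4} W126={x6} W134={x5} W145={x25} W156={x20} W235={x29} W245={x23} W246={x16} W346={x9} W356={x31}
C dims 6,15,10; δ0: rk 6, SNF 1^5·2; δ1: rk 9, SNF 1^9
degree 0: 6−6−0 = 0 → Ȟ^0 ≅ 0
degree 1: 15−9−6 = 0 plus torsion [2] → Ȟ^1 ≅ Z/2
degree 2: 10−0−9 = 1 → Ȟ^2 ≅ Z

Ȟ^0 ≅ 0,  Ȟ^1 ≅ Z/2,  Ȟ^2 ≅ Z


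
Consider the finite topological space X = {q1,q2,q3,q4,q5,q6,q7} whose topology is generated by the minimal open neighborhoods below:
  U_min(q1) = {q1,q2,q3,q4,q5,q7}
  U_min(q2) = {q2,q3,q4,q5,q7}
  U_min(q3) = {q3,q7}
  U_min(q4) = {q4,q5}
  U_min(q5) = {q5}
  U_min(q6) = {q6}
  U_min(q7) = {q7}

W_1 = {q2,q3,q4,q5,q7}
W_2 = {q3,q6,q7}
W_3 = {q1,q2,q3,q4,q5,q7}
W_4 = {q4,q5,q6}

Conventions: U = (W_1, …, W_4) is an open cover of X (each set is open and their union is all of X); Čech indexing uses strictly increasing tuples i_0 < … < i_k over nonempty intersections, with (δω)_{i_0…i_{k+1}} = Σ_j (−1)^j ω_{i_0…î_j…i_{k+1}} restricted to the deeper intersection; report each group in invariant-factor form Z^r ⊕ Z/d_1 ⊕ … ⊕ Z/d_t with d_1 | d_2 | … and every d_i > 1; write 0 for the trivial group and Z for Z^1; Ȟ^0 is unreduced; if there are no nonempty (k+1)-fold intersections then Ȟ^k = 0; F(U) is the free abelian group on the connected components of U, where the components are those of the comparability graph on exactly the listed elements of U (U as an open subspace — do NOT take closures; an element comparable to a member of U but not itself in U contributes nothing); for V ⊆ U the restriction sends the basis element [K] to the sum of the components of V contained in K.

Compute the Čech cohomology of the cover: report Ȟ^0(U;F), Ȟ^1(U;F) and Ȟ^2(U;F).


Ȟ^0(U;F) ≅ Z^2; Ȟ^1(U;F) ≅ 0; Ȟ^2(U;F) ≅ 0

intersection data:
  W12={q3,q7} W13={q2,q3,q4,q5,q7} W14={q4,q5} W23={q3,q7} W24={q6} W34={q4,q5}
  W123={q3,q7} W134={q4,q5}
components per intersection:
  W1: {q2,q3,q4,q5,q7}
  W2: {q3,q7} {q6}
  W3: {q1,q2,q3,q4,q5,q7}
  W4: {q4,q5} {q6}
  W12: {q3,q7}
  W13: {q2,q3,q4,q5,q7}
  W14: {q4,q5}
  W23: {q3,q7}
  W24: {q6}
  W34: {q4,q5}
  W123: {q3,q7}
  W134: {q4,q5}
C dims 6,6,2; δ0: rk 4, SNF 1^4; δ1: rk 2, SNF 1^2
Ȟ^0 = (6 − 4) − 0 = 2, so Ȟ^0 ≅ Z^2
Ȟ^1 = (6 − 2) − 4 = 0, so Ȟ^1 ≅ 0
Ȟ^2 = (2 − 0) − 2 = 0, so Ȟ^2 ≅ 0


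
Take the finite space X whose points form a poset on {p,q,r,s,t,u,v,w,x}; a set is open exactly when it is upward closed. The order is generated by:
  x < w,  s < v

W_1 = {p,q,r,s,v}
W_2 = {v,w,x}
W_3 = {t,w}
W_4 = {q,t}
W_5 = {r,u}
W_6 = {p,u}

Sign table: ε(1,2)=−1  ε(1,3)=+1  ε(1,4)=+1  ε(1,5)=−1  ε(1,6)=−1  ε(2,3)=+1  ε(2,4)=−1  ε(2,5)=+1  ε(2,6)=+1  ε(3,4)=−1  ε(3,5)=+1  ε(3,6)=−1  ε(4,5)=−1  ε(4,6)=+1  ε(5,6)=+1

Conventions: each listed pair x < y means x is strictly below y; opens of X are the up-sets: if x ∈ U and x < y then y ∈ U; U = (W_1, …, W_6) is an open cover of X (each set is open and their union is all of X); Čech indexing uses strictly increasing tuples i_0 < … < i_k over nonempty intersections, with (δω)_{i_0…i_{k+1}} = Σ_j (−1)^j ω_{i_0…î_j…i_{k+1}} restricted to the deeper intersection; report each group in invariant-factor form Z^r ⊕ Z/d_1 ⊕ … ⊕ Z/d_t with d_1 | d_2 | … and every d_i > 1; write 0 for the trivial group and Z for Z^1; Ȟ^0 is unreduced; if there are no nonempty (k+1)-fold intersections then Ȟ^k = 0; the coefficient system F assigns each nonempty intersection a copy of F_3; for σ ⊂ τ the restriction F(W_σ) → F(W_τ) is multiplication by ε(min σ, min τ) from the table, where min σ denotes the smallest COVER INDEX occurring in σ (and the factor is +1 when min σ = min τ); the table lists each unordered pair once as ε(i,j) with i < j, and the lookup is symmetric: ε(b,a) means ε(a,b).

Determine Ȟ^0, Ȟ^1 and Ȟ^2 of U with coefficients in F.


Ȟ^0 = Z/3, Ȟ^1 = Z/3 ⊕ Z/3, Ȟ^2 = 0

cover nerve:
  W12={v} W14={q} W15={r} W16={p} W23={w} W34={t} W56={u}
C dims 6,7; δ0: rk_F3 5
Ȟ^0: (6−5)−0=1 ⇒ Z/3
Ȟ^1: (7−0)−5=2 ⇒ Z/3 ⊕ Z/3
Ȟ^2: (0−0)−0=0 ⇒ 0
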